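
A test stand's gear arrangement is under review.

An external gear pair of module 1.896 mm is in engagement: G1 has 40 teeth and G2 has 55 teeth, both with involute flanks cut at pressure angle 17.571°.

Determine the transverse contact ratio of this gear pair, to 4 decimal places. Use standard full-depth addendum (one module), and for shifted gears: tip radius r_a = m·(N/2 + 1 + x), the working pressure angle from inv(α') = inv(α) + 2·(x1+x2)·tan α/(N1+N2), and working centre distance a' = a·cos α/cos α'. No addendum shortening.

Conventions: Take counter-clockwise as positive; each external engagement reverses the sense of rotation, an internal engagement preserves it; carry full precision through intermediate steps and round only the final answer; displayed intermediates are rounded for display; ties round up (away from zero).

recognized (one external pair, fixed centres): single-mesh tooth geometry, m = 1.896, N1 = 40, N2 = 55
base radii: r_b1 = 36.150789, r_b2 = 49.707335
tip radii: r_a1 = 39.816000, r_a2 = 54.036000
no profile shift: α' = α, a' = a
action lengths: √(r_a1²−r_b1²) = 16.686351, √(r_a2²−r_b2²) = 21.191276
base pitch p_b = π·m·cos α = 5.678553
CR = (16.686351 + 21.191276 − 90.060000·sin 17.57100°)/5.678553 = 1.882460
contact ratio ≈ 1.8825

1.8825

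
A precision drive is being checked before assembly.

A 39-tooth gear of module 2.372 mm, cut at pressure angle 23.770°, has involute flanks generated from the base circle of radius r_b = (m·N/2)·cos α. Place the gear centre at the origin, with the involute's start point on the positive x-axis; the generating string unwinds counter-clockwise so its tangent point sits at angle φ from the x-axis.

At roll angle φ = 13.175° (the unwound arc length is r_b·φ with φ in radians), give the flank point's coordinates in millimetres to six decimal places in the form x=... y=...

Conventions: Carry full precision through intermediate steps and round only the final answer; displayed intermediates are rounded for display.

class = single-mesh tooth geometry [base-circle involute, m = 2.372, 39T]
pitch radius r_p = m·N/2 = 2.372·39/2 = 46.254000
base radius r_b = r_p·cos α = 46.254000·cos 23.770° = 42.330312
roll angle φ = 13.175° = 0.22994713 rad
x = r_b·(cos φ + φ·sin φ) = 43.434684
y = r_b·(sin φ − φ·cos φ) = 0.170654

x=43.434684 y=0.170654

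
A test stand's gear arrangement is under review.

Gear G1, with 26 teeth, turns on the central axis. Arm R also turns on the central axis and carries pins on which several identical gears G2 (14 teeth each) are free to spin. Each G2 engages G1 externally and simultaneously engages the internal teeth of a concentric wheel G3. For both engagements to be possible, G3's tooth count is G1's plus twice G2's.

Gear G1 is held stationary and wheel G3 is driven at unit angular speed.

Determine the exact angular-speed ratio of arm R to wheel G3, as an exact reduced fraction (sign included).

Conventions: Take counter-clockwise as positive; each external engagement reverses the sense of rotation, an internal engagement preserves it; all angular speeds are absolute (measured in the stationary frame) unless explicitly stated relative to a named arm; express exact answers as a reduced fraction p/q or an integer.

topology: planetary set — G1 26T / G2 14T / G3 54T, arm = carrier (Willis)
ring teeth: 26 + 2·14 = 54
26(ω_sun−ω_arm) = −54(ω_ring−ω_arm),  ω_sun = 0, ω_ring = 1
26(0−ω_arm) = −54(1−ω_arm)  ⇒  80·ω_arm = 54  ⇒  ω_arm = 27/40
ω_out/ω_in = 27/40

27/40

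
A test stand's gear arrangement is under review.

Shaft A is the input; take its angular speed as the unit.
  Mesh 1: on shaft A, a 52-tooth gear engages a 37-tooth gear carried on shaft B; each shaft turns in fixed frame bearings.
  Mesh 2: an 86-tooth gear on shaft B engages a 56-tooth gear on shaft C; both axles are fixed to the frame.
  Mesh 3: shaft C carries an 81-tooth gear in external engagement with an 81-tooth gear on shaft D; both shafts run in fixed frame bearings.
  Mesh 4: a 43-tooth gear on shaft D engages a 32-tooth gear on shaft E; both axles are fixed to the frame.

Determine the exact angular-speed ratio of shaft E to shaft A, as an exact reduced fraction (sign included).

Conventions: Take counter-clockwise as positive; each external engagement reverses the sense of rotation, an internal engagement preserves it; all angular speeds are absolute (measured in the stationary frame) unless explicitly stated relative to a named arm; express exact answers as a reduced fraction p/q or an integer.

24037/8288

class = fixed-axis compound train [4 meshes; 4 ratios multiply, 4 sense flips]
mesh 1 [52T→37T]: running ratio 52/37, sense −
mesh 2 [86T→56T]: running ratio 559/259, sense +
mesh 3 [81T→81T]: running ratio 559/259, sense −
mesh 4 [43T→32T]: running ratio 24037/8288, sense +
ω_out/ω_in = 24037/8288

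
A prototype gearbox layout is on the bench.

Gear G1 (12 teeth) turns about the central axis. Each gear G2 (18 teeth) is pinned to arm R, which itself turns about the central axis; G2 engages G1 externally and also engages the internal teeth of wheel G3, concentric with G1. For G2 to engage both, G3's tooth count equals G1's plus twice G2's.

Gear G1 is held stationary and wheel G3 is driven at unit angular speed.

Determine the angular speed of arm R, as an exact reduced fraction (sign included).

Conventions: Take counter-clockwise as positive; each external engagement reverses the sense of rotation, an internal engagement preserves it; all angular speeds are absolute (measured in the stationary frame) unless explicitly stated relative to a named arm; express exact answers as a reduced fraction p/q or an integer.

planetary set (12T centre, 18T on arm, 48T internal) — Willis relation
ring teeth: 12 + 2·18 = 48
12(ω_sun−ω_arm) = −48(ω_ring−ω_arm),  ω_sun = 0, ω_ring = 1
12(0−ω_arm) = −48(1−ω_arm)  ⇒  60·ω_arm = 48  ⇒  ω_arm = 4/5
exact speed ratio = 4/5

4/5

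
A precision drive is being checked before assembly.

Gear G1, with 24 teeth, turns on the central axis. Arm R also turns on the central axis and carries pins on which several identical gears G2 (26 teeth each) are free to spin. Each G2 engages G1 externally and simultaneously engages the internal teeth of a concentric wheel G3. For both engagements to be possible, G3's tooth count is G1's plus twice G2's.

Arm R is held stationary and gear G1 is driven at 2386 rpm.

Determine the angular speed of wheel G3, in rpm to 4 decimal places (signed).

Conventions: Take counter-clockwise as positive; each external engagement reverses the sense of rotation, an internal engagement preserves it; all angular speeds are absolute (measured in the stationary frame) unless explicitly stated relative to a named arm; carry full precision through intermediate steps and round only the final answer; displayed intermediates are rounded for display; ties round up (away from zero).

topology: planetary set — G1 24T / G2 26T / G3 76T, arm = carrier (Willis)
normalise by the input: solve with ω_sun = 1, then scale by 2386 rpm
ring teeth: 24 + 2·26 = 76
24(ω_sun−ω_arm) = −76(ω_ring−ω_arm),  ω_arm = 0, ω_sun = 1
ω_ring = 0 − (24/76)(1−0) = -6/19
scale: ω_ring = -6/19 × 2386 rpm = -753.4737 rpm

-753.4737 rpm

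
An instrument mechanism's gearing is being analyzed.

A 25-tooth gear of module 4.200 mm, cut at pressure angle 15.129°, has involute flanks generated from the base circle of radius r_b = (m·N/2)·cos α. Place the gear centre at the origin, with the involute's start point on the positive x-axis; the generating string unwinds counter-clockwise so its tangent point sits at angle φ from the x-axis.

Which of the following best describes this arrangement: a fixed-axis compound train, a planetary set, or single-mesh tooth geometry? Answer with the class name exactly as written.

recognized (one wheel, involute flank): single-mesh tooth geometry, m = 4.200, N = 25
classification: single-mesh tooth geometry

single-mesh tooth geometry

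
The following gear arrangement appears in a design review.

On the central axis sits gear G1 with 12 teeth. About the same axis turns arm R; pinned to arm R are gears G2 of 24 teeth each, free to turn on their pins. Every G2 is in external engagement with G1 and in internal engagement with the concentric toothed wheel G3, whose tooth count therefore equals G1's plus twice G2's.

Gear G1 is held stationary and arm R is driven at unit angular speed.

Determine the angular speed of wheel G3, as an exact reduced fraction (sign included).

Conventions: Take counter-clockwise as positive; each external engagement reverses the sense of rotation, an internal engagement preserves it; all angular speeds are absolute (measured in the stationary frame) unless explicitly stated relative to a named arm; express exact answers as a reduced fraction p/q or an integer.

planetary set (12T centre, 24T on arm, 60T internal) — Willis relation
ring teeth: 12 + 2·24 = 60
12(ω_sun−ω_arm) = −60(ω_ring−ω_arm),  ω_sun = 0, ω_arm = 1
ω_ring = 1 − (12/60)(0−1) = 6/5
exact speed ratio = 6/5

6/5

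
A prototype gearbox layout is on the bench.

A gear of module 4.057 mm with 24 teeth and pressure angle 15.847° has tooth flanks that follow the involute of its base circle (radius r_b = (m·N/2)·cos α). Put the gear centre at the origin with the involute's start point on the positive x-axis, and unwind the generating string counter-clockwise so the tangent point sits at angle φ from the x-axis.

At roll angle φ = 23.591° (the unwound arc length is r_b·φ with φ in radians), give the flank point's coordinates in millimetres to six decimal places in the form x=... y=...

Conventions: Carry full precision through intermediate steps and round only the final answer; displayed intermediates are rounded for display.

class = single-mesh tooth geometry [base-circle involute, m = 4.057, 24T]
pitch radius r_p = m·N/2 = 4.057·24/2 = 48.684000
base radius r_b = r_p·cos α = 48.684000·cos 15.847° = 46.833731
roll angle φ = 23.591° = 0.41174062 rad
x = r_b·(cos φ + φ·sin φ) = 50.636925
y = r_b·(sin φ − φ·cos φ) = 1.071342

x=50.636925 y=1.071342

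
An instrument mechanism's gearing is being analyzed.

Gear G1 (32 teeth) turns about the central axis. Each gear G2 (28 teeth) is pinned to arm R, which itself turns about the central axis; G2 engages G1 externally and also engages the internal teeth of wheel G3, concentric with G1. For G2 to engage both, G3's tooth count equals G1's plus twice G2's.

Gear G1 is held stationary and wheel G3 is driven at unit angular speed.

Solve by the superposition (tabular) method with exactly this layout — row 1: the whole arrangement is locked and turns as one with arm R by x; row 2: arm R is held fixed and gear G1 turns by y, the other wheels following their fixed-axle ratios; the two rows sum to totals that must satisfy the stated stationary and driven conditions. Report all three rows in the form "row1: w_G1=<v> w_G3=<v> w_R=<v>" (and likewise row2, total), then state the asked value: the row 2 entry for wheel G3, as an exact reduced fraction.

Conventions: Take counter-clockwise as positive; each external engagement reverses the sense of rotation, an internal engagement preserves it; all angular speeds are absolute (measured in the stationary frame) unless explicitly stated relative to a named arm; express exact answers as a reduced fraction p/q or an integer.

row1: w_G1=11/15 w_G3=11/15 w_R=11/15
row2: w_G1=-11/15 w_G3=4/15 w_R=0
total: w_G1=0 w_G3=1 w_R=11/15
asked value: 4/15

recognized (axles ride arm R): planetary set, 32/28/88 teeth
row 1: whole set turns with the arm by x
row 2 — arm fixed, fixed-axis ratios: sun y, ring −(32/88)·y, arm 0
boundary: total ω_sun = x + y = 0 and total ω_ring = x − (32/88)·y = 1  ⇒  y = -11/15, x = 11/15
row 2 ring = −(32/88)·(-11/15) = 4/15
totals (row 1 + row 2): sun 11/15 + (-11/15) = 0, ring 11/15 + 4/15 = 1, arm 11/15 + 0 = 11/15
asked cell (row2, ring) = 4/15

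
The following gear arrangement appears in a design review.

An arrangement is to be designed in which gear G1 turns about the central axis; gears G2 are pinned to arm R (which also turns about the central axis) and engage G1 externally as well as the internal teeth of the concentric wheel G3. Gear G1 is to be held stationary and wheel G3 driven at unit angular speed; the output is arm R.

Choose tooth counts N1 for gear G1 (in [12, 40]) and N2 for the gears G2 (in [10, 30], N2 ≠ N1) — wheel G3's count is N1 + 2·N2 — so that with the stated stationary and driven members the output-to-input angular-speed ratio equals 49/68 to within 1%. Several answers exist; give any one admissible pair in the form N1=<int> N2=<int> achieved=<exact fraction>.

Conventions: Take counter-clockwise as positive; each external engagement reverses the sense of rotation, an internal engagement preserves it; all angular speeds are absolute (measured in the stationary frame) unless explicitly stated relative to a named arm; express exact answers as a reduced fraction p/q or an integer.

N1=19 N2=15 achieved=49/68

class = planetary set [ratio 49/68 wanted; Willis about the carrier]
Willis with ω_sun = 0: ω_arm/ω_ring = N3/(N1+N3); set equal to 49/68  ⇒  N3/N1 = (49/68)/(1 − 49/68) = 49/19
N3 = N1 + 2·N2  ⇒  N2/N1 = (N3/N1 − 1)/2 = (49/19 − 1)/2 = 15/19
smallest multiple with N1 ≥ 12 and N2 ≥ 10: k = 1  ⇒  N1 = 1·19 = 19, N2 = 1·15 = 15 (N1 ≤ 40, N2 ≤ 30, N2 ≠ N1 ✓), N3 = 19 + 2·15 = 49
check: N3/(N1+N3) with N1 = 19, N3 = 49 gives 49/68; |achieved − target| = 0 ≤ 49/6800 ✓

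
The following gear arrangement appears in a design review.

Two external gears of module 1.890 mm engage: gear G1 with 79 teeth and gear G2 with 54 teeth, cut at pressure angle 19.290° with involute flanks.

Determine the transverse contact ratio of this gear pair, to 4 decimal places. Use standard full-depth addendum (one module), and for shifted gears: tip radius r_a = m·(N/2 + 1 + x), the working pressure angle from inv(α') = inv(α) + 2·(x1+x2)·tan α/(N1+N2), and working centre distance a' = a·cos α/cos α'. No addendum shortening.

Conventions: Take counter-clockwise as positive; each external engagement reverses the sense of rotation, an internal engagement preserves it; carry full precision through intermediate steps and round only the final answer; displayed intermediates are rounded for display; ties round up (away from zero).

1.8385

recognized (one external pair, fixed centres): single-mesh tooth geometry, m = 1.890, N1 = 79, N2 = 54
base radii: r_b1 = 70.463765, r_b2 = 48.165106
tip radii: r_a1 = 76.545000, r_a2 = 52.920000
no profile shift: α' = α, a' = a
action lengths: √(r_a1²−r_b1²) = 29.899745, √(r_a2²−r_b2²) = 21.923709
base pitch p_b = π·m·cos α = 5.604265
CR = (29.899745 + 21.923709 − 125.685000·sin 19.29000°)/5.604265 = 1.838503
contact ratio ≈ 1.8385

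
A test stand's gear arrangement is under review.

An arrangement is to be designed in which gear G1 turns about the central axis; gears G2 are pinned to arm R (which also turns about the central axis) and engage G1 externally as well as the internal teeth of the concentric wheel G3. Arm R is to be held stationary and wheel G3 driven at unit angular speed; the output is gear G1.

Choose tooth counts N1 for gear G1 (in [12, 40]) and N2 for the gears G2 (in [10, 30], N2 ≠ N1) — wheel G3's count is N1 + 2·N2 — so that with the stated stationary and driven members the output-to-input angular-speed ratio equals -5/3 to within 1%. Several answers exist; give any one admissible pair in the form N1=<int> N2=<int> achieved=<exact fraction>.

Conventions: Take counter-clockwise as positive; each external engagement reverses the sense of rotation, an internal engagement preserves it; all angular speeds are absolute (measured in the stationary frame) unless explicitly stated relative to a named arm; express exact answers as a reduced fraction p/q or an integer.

topology: planetary set — design target -5/3, arm = carrier (Willis)
Willis with ω_arm = 0: ω_sun/ω_ring = −N3/N1; set equal to -5/3  ⇒  N3/N1 = −(-5/3) = 5/3
N3 = N1 + 2·N2  ⇒  N2/N1 = (N3/N1 − 1)/2 = (5/3 − 1)/2 = 1/3
smallest multiple with N1 ≥ 12 and N2 ≥ 10: k = 10  ⇒  N1 = 10·3 = 30, N2 = 10·1 = 10 (N1 ≤ 40, N2 ≤ 30, N2 ≠ N1 ✓), N3 = 30 + 2·10 = 50
check: −N3/N1 with N1 = 30, N3 = 50 gives -5/3; |achieved − target| = 0 ≤ 1/60 ✓

N1=30 N2=10 achieved=-5/3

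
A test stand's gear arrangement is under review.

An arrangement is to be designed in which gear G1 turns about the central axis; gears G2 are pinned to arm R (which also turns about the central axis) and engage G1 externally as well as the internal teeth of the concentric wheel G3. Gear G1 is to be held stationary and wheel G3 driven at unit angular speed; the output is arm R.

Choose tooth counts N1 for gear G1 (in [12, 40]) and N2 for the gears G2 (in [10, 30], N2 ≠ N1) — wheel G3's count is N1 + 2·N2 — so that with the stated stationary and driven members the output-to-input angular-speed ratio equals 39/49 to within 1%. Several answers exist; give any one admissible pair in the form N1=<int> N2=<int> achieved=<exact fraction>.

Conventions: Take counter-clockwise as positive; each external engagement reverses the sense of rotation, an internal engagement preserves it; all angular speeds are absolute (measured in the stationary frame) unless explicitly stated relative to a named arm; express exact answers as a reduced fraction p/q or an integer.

N1=20 N2=29 achieved=39/49

planetary set to be sized for 39/49 (Willis relation)
Willis with ω_sun = 0: ω_arm/ω_ring = N3/(N1+N3); set equal to 39/49  ⇒  N3/N1 = (39/49)/(1 − 39/49) = 39/10
N3 = N1 + 2·N2  ⇒  N2/N1 = (N3/N1 − 1)/2 = (39/10 − 1)/2 = 29/20
smallest multiple with N1 ≥ 12 and N2 ≥ 10: k = 1  ⇒  N1 = 1·20 = 20, N2 = 1·29 = 29 (N1 ≤ 40, N2 ≤ 30, N2 ≠ N1 ✓), N3 = 20 + 2·29 = 78
check: N3/(N1+N3) with N1 = 20, N3 = 78 gives 39/49; |achieved − target| = 0 ≤ 39/4900 ✓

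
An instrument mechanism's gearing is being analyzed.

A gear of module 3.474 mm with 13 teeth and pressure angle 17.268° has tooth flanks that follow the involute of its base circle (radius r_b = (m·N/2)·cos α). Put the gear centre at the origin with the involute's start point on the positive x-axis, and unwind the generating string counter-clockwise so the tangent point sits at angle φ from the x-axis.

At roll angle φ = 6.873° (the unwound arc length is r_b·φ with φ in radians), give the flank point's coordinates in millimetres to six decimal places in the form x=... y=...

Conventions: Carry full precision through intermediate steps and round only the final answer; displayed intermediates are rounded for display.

x=21.717785 y=0.012389

topology: single-mesh involute geometry — m = 3.474, N = 13
pitch radius r_p = m·N/2 = 3.474·13/2 = 22.581000
base radius r_b = r_p·cos α = 22.581000·cos 17.268° = 21.563201
roll angle φ = 6.873° = 0.11995648 rad
x = r_b·(cos φ + φ·sin φ) = 21.717785
y = r_b·(sin φ − φ·cos φ) = 0.012389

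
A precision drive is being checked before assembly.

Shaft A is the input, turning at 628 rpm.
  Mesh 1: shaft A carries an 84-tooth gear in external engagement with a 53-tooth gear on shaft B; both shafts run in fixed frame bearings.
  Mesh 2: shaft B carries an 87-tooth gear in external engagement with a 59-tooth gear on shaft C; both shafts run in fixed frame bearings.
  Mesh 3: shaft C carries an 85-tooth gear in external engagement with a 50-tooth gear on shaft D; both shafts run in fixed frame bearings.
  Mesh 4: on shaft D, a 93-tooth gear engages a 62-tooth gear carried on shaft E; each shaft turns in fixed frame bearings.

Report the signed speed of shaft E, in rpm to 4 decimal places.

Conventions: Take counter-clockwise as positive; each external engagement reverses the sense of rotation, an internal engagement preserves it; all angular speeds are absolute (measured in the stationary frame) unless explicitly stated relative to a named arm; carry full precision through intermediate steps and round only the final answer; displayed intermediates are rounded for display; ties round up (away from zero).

+3742.5747 rpm

class = fixed-axis compound train [4 meshes; 4 ratios multiply, 4 sense flips]
mesh 1 [84T→53T]: ω = 628.0000×84/53 = 995.3208 rpm, sense flips to −
mesh 2 [87T→59T]: ω = 995.3208×87/59 = 1467.6764 rpm, sense flips to +
mesh 3 [85T→50T]: ω = 1467.6764×85/50 = 2495.0498 rpm, sense flips to −
mesh 4 [93T→62T]: ω = 2495.0498×93/62 = 3742.5747 rpm, sense flips to +
signed output speed = +3742.5747 rpm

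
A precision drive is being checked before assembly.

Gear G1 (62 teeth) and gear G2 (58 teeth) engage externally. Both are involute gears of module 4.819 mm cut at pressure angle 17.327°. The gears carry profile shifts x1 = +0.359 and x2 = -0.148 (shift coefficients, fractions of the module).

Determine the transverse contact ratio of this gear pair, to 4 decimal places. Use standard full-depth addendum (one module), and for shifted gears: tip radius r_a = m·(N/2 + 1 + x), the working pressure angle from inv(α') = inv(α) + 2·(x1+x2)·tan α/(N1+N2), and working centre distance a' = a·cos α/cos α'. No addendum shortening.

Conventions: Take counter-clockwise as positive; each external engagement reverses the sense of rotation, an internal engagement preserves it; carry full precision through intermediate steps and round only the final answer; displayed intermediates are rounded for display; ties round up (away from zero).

1.9022

recognized (one external pair, fixed centres): single-mesh tooth geometry, m = 4.819, N1 = 62, N2 = 58
base radii: r_b1 = 142.609811, r_b2 = 133.409178
tip radii: r_a1 = 155.938021, r_a2 = 143.856788
inv(α') = inv(17.327°) + 2·(+0.359-0.148)·tan α/(62+58) = 0.01066628  ⇒  α' = 17.94875°
a' = a·cos α / cos α' = 289.1400·cos 17.327°/cos 17.94875° = 290.139330
action lengths: √(r_a1²−r_b1²) = 63.080174, √(r_a2²−r_b2²) = 53.821620
base pitch p_b = π·m·cos α = 14.452320
CR = (63.080174 + 53.821620 − 290.139330·sin 17.94875°)/14.452320 = 1.902163
contact ratio ≈ 1.9022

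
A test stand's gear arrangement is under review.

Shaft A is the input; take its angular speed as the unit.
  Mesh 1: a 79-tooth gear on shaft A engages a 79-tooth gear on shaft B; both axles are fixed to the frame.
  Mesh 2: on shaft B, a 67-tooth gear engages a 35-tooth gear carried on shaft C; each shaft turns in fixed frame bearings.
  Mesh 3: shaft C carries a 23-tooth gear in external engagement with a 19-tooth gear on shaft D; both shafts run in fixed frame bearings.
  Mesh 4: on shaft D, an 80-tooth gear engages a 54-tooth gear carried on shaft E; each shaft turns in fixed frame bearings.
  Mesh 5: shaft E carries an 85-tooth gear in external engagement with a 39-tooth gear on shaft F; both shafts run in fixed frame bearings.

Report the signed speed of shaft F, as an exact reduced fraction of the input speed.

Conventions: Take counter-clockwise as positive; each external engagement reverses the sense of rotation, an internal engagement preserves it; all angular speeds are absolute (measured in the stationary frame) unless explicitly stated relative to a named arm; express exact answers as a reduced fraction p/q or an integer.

5-mesh fixed-axis compound train (all bearings frame-fixed)
mesh 1 [79T→79T]: |ω|/ω_in = 1×79/79 = 1, sense flips to −
mesh 2 [67T→35T]: |ω|/ω_in = 1×67/35 = 67/35, sense flips to +
mesh 3 [23T→19T]: |ω|/ω_in = (67/35)×23/19 = 1541/665, sense flips to −
mesh 4 [80T→54T]: |ω|/ω_in = (1541/665)×80/54 = 12328/3591, sense flips to +
mesh 5 [85T→39T]: |ω|/ω_in = (12328/3591)×85/39 = 1047880/140049, sense flips to −
signed output speed (× input speed) = -1047880/140049

-1047880/140049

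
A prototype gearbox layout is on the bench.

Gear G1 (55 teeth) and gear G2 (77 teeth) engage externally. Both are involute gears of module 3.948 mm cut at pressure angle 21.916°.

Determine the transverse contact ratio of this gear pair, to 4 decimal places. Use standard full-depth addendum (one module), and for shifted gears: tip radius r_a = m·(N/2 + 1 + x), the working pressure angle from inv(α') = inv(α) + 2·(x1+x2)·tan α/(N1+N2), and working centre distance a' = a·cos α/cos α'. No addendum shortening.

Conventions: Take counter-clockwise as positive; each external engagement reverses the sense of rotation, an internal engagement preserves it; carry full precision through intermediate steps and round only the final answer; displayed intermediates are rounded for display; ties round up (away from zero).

class = single-mesh tooth geometry [involute pair 55T × 77T, m = 3.948]
base radii: r_b1 = 100.723870, r_b2 = 141.013418
tip radii: r_a1 = 112.518000, r_a2 = 155.946000
no profile shift: α' = α, a' = a
action lengths: √(r_a1²−r_b1²) = 50.149799, √(r_a2²−r_b2²) = 66.591073
base pitch p_b = π·m·cos α = 11.506668
CR = (50.149799 + 66.591073 − 260.568000·sin 21.91600°)/11.506668 = 1.693338
contact ratio ≈ 1.6933

1.6933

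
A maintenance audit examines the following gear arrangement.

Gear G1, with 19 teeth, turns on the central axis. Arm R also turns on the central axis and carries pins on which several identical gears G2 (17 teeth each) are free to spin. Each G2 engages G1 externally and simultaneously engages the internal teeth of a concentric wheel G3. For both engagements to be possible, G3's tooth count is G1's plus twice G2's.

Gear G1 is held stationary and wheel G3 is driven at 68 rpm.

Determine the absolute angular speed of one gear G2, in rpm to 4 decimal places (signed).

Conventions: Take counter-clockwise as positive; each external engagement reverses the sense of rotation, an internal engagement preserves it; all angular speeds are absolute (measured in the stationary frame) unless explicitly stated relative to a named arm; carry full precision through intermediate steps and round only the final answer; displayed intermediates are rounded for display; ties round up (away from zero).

+106.0000 rpm

class = planetary set [G3 = 19+2·17 = 53; Willis about the carrier]
normalise by the input: solve with ω_ring = 1, then scale by 68 rpm
ring teeth: 19 + 2·17 = 53
19(ω_sun−ω_arm) = −53(ω_ring−ω_arm),  ω_sun = 0, ω_ring = 1
19(0−ω_arm) = −53(1−ω_arm)  ⇒  72·ω_arm = 53  ⇒  ω_arm = 53/72
sun–planet mesh: 19·(0−53/72) = −17·(ω_p−ω_arm)  ⇒  ω_p−ω_arm = 1007/1224
ω_p = 53/72 + 1007/1224 = 53/34
scale: ω_p = 53/34 × 68 rpm = +106.0000 rpm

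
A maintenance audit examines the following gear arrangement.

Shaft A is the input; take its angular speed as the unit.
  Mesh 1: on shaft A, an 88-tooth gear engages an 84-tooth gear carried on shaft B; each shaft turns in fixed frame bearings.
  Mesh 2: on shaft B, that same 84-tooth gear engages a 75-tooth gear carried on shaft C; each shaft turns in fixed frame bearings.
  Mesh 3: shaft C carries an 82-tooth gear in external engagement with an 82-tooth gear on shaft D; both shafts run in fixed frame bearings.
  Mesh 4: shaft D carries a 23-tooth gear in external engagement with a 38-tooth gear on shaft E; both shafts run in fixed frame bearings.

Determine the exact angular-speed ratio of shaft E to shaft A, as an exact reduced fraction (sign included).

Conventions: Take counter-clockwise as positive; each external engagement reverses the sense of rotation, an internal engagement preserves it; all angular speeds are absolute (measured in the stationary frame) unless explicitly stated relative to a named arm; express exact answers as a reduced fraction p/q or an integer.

class = fixed-axis compound train [4 meshes; 4 ratios multiply, 4 sense flips]
mesh 1 [88T→84T]: running ratio 22/21, sense −
mesh 2 [84T→75T]: running ratio 88/75, sense +
mesh 3 [82T→82T]: running ratio 88/75, sense −
mesh 4 [23T→38T]: running ratio 1012/1425, sense +
ω_out/ω_in = 1012/1425

1012/1425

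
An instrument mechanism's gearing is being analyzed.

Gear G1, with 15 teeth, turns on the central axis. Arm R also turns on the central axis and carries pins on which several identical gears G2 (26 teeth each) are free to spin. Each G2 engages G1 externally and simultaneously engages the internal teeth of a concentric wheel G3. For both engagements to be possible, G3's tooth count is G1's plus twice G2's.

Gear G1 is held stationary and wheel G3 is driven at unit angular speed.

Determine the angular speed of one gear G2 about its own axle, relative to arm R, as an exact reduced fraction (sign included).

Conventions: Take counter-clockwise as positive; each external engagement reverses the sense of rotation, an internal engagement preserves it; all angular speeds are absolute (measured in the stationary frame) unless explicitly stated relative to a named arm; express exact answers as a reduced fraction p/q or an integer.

planetary set (15T centre, 26T on arm, 67T internal) — Willis relation
ring teeth: 15 + 2·26 = 67
15(ω_sun−ω_arm) = −67(ω_ring−ω_arm),  ω_sun = 0, ω_ring = 1
15(0−ω_arm) = −67(1−ω_arm)  ⇒  82·ω_arm = 67  ⇒  ω_arm = 67/82
sun–planet mesh: 15·(0−67/82) = −26·(ω_p−ω_arm)  ⇒  ω_p−ω_arm = 1005/2132
exact speed ratio = 1005/2132

1005/2132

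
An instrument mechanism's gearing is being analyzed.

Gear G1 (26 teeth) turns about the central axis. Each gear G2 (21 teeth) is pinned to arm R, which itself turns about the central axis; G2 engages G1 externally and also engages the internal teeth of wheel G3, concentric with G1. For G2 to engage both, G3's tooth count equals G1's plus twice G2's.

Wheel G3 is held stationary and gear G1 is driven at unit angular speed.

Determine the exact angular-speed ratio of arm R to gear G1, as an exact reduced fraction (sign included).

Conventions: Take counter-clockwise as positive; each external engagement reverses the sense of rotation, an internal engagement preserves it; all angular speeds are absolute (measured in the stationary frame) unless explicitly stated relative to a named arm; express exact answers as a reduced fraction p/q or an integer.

recognized (axles ride arm R): planetary set, 26/21/68 teeth
ring teeth: 26 + 2·21 = 68
26(ω_sun−ω_arm) = −68(ω_ring−ω_arm),  ω_ring = 0, ω_sun = 1
26(1−ω_arm) = −68(0−ω_arm)  ⇒  94·ω_arm = 26  ⇒  ω_arm = 13/47
ω_out/ω_in = 13/47

13/47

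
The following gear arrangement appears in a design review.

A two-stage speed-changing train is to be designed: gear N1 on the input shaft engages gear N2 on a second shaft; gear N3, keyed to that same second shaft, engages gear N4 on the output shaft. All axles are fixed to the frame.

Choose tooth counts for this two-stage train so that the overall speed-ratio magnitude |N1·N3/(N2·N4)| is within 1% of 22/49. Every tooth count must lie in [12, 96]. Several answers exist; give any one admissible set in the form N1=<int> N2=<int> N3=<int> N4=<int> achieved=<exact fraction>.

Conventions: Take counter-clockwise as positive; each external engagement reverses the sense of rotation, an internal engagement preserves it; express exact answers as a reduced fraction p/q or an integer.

N1=12 N2=49 N3=22 N4=12 achieved=22/49

2-stage fixed-axis compound train for ratio 22/49
target = 22/49 in lowest terms: an exact hit needs N1·N3 = k·22 and N2·N4 = k·49 for one integer k, every count in [12, 96]; additionally prefer no 1:1 stage (N1 ≠ N2, N3 ≠ N4)
k = 1…11: no 1:1-free in-range split of k·22 and k·49 into factor pairs; take k = 12
k = 12: N1·N3 = 264 = 12·22, N2·N4 = 588 = 49·12
achieved = 12·22/(49·12) = 22/49; |achieved − target| = 0 ≤ 11/2450 ✓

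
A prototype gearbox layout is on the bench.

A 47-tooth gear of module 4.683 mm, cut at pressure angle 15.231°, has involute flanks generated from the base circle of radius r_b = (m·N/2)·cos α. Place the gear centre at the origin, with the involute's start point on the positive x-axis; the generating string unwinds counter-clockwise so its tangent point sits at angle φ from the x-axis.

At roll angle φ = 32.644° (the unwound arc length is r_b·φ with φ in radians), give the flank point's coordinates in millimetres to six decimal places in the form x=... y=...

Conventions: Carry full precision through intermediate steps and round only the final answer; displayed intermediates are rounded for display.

single-mesh involute tooth geometry (47T wheel at module 4.683)
pitch radius r_p = m·N/2 = 4.683·47/2 = 110.050500
base radius r_b = r_p·cos α = 110.050500·cos 15.231° = 106.184921
roll angle φ = 32.644° = 0.56974528 rad
x = r_b·(cos φ + φ·sin φ) = 122.045659
y = r_b·(sin φ − φ·cos φ) = 6.336073

x=122.045659 y=6.336073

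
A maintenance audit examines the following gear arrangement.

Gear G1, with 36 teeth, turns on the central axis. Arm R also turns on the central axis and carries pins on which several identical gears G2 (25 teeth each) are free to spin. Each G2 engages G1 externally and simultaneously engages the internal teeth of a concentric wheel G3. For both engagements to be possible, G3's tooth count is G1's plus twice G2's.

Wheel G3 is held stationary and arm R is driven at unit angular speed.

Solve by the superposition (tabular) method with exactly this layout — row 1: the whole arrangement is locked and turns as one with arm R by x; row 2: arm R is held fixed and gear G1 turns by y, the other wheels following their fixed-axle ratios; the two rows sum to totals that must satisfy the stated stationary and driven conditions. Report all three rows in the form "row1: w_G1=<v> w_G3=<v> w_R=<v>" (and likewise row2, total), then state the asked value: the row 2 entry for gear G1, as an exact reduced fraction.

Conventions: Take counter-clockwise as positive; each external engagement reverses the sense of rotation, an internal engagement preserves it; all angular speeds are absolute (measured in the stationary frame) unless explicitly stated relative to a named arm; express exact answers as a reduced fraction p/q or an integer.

row1: w_G1=1 w_G3=1 w_R=1
row2: w_G1=43/18 w_G3=-1 w_R=0
total: w_G1=61/18 w_G3=0 w_R=1
asked value: 43/18

class = planetary set [G3 = 36+2·25 = 86; Willis about the carrier]
superposition row 1 [locked train]: every member turns x
row 2: sun turns y, ring = −(36/86)·y, arm 0
boundary: total ω_ring = x − (36/86)·y = 0 and total ω_arm = x = 1  ⇒  y = 43/18, x = 1
row 2 ring = −(36/86)·43/18 = -1
totals (row 1 + row 2): sun 1 + 43/18 = 61/18, ring 1 + (-1) = 0, arm 1 + 0 = 1
asked cell (row2, sun) = 43/18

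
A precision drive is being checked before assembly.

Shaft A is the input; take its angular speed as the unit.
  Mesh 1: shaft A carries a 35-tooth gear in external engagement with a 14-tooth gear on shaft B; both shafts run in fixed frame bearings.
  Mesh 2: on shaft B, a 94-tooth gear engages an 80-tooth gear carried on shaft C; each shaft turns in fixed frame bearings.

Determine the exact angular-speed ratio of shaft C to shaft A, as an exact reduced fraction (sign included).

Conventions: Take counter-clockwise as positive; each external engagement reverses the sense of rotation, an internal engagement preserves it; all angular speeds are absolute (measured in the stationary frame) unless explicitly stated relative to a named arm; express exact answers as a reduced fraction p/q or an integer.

class = fixed-axis compound train [2 meshes; 2 ratios multiply, 2 sense flips]
mesh 1 [35T→14T]: running ratio 5/2, sense −
mesh 2 [94T→80T]: running ratio 47/16, sense +
ω_out/ω_in = 47/16

47/16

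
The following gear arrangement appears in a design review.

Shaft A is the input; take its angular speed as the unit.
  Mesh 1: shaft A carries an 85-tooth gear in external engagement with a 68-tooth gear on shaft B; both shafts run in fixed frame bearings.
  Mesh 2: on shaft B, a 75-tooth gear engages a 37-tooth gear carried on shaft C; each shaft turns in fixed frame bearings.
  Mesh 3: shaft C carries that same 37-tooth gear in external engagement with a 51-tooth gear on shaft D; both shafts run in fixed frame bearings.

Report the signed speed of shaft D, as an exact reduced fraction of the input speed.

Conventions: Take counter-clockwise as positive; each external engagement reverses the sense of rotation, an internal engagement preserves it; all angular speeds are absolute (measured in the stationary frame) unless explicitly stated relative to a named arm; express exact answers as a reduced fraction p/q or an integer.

-125/68

3-mesh fixed-axis compound train (all bearings frame-fixed)
mesh 1 [85T→68T]: |ω|/ω_in = 1×85/68 = 5/4, sense flips to −
mesh 2 [75T→37T]: |ω|/ω_in = (5/4)×75/37 = 375/148, sense flips to +
mesh 3 [37T→51T]: |ω|/ω_in = (375/148)×37/51 = 125/68, sense flips to −
signed output speed (× input speed) = -125/68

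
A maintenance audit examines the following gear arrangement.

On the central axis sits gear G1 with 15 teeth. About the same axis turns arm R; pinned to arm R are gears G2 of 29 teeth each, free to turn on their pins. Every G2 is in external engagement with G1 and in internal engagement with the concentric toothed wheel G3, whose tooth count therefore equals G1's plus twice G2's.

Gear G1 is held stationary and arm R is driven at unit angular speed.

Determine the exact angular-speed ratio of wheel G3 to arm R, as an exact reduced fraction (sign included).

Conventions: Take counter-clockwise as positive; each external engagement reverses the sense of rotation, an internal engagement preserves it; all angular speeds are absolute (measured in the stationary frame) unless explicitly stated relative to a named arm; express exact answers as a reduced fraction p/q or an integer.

88/73

topology: planetary set — G1 15T / G2 29T / G3 73T, arm = carrier (Willis)
ring teeth: 15 + 2·29 = 73
15(ω_sun−ω_arm) = −73(ω_ring−ω_arm),  ω_sun = 0, ω_arm = 1
ω_ring = 1 − (15/73)(0−1) = 88/73
ω_out/ω_in = 88/73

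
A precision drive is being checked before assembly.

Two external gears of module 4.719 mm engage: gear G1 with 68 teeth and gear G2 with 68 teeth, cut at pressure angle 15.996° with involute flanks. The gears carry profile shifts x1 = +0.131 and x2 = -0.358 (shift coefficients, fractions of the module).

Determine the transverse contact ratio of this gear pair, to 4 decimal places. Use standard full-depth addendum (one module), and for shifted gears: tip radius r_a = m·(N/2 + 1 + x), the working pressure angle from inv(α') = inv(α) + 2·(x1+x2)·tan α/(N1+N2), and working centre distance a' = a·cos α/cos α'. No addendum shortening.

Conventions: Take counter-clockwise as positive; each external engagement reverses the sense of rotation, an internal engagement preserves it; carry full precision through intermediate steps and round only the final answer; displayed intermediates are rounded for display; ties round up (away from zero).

topology: single-mesh involute geometry — m = 4.719, 68T/68T pair
base radii: r_b1 = 154.233681, r_b2 = 154.233681
tip radii: r_a1 = 165.783189, r_a2 = 163.475598
inv(α') = inv(15.996°) + 2·(+0.131-0.358)·tan α/(68+68) = 0.00653000  ⇒  α' = 15.29719°
a' = a·cos α / cos α' = 320.8920·cos 15.996°/cos 15.29719° = 319.797677
action lengths: √(r_a1²−r_b1²) = 60.795044, √(r_a2²−r_b2²) = 54.187109
base pitch p_b = π·m·cos α = 14.251159
CR = (60.795044 + 54.187109 − 319.797677·sin 15.29719°)/14.251159 = 2.147987
contact ratio ≈ 2.1480

2.1480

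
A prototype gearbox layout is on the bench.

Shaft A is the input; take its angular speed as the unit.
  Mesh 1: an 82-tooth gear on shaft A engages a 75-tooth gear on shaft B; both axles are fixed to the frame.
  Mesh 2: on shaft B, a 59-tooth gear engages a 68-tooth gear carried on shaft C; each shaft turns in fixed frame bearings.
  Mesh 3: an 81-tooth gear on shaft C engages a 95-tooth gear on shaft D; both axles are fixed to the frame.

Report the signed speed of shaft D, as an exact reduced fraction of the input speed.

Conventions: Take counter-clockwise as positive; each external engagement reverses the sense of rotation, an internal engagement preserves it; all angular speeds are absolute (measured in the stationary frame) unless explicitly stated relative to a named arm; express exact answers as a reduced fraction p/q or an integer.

3-mesh fixed-axis compound train (all bearings frame-fixed)
mesh 1 [82T→75T]: |ω|/ω_in = 1×82/75 = 82/75, sense flips to −
mesh 2 [59T→68T]: |ω|/ω_in = (82/75)×59/68 = 2419/2550, sense flips to +
mesh 3 [81T→95T]: |ω|/ω_in = (2419/2550)×81/95 = 65313/80750, sense flips to −
signed output speed (× input speed) = -65313/80750

-65313/80750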